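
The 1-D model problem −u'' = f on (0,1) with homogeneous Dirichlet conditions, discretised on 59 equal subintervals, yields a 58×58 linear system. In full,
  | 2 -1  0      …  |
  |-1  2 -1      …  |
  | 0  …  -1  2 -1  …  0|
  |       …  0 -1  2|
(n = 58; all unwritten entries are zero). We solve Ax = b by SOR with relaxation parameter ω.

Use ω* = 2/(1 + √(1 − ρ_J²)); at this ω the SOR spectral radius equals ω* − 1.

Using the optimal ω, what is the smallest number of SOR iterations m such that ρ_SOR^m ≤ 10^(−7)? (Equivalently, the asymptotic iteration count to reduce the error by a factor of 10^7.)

m = 152

½·tridiag(1,0,1) at n=58: λ_k = cos(kπ/59); max |λ| at k=1 ⇒ ρ_J = cos(π/59) ≈ 0.9985827.
root = sin(π/59) = 0.0532222  (since 1−cos² = sin²).
Then 2/(1+√(1−ρ_J²)) = 2/(1+0.0532222); ω* = 2/1.0532222 = 1.8989345.
[ρ_SOR] ω* − 1 = 0.8989345.
7·ln10 = 16.1181; −ln(0.8989345) = 0.106545; m = ⌈16.1181/0.106545⌉ = ⌈151.280⌉ = 152.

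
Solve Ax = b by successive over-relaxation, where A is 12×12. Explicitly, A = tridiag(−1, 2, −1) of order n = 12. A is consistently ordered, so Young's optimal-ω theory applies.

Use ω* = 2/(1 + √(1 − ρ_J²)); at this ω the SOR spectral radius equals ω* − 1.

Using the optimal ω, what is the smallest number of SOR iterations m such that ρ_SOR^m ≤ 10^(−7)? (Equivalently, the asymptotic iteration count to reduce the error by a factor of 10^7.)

m = 34

spectrum of D⁻¹(L+U) = {cos(kπ/13) : 1≤k≤12}; ρ_J = cos(π/13) = 0.9709418.
√(1−ρ_J²) = |sin(π/13)| = 0.2393157
ω* = 2 / (1 + 0.2393157) = 2 / 1.2393157 ≈ 1.6137938.
ρ_SOR = ω* − 1 = 1.6137938 − 1 = 0.6137938.
7·ln10 = 16.1181; −ln(0.6137938) = 0.488096; m = ⌈16.1181/0.488096⌉ = ⌈33.022⌉ = 34.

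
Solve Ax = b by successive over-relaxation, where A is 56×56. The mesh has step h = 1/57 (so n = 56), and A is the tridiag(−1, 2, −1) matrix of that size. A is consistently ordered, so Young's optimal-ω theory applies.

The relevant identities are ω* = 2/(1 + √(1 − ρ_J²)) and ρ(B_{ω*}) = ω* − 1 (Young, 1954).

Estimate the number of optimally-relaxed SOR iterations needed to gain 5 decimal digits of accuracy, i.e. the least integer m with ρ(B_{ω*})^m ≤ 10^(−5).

m = 105

[ρ_J] n=56: ρ(B_J) = cos(π/(n+1)) = cos(π/57) = 0.9984815.
√(1 − cos²(π/57)) = sin(π/57) ≈ 0.0550878.
ω* = 2/(1 + 0.0550878) = 2/1.0550878 = 1.8955768.
At ω = 1.8955768 every |λ(B_ω)| = ω−1, so ρ_SOR = 0.8955768.
5·ln10 = 11.5129; −ln(0.8955768) = 0.110287; m = ⌈11.5129/0.110287⌉ = ⌈104.390⌉ = 105.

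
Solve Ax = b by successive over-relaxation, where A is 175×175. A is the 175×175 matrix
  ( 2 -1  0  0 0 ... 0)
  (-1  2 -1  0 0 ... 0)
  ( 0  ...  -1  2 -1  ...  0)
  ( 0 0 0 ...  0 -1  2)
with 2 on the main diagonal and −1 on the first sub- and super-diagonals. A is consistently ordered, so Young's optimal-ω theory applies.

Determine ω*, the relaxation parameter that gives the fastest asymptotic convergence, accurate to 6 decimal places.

ω* = 1.964928

spectrum of D⁻¹(L+U) = {cos(kπ/176) : 1≤k≤175}; ρ_J = cos(π/176) = 0.999841.
√(1 − cos²(π/176)) = sin(π/176) ≈ 0.0178490.
ω* = 2/(1 + 0.0178490) = 2/1.0178490 = 1.964928.
At ω = 1.964928 every |λ(B_ω)| = ω−1, so ρ_SOR = 0.964928.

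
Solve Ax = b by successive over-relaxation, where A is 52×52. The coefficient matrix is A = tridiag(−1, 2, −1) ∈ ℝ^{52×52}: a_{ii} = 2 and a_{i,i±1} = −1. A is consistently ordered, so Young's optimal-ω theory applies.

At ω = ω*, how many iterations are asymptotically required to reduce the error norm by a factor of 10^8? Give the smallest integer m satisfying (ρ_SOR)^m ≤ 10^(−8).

n=52: λ(B_J) = 1 − λ(A)/2 = cos(kπ/53); k=1 gives ρ_J = 0.9982437.
1 − cos²(π/53) = sin²(π/53) ⇒ √(1−ρ_J²) = sin(π/53) = 0.0592406.
ω* = 2/(1+0.0592406) = 1.8881451
[ρ_SOR] ω* − 1 = 0.8881451.
(0.8881451)^m ≤ 10^{−8}  ⇒  m·ln(0.8881451) ≤ −8·ln10  ⇒  m ≥ 155.292  ⇒  m = 156

m = 156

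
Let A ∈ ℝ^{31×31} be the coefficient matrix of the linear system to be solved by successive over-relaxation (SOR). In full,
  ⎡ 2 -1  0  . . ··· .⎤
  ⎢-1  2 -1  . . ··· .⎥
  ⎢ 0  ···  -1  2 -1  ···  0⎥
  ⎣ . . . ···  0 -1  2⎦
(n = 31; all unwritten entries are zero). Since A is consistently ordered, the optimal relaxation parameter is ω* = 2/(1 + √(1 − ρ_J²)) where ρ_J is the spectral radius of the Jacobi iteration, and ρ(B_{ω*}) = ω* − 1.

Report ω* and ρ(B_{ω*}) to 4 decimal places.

ω* = 1.8215, ρ_SOR = 0.8215

B_J for the 31×31 system has eigenvalues cos(kπ/32); ρ_J = cos(π/32) = 0.9952.
1 − cos²(π/32) = sin²(π/32) ⇒ √(1−ρ_J²) = sin(π/32) = 0.09802.
Young: ω* = 2/(1+√(1−ρ_J²)) = 2/(1+0.09802) = 2/1.09802 = 1.8215.
[ρ_SOR] ω* − 1 = 0.8215.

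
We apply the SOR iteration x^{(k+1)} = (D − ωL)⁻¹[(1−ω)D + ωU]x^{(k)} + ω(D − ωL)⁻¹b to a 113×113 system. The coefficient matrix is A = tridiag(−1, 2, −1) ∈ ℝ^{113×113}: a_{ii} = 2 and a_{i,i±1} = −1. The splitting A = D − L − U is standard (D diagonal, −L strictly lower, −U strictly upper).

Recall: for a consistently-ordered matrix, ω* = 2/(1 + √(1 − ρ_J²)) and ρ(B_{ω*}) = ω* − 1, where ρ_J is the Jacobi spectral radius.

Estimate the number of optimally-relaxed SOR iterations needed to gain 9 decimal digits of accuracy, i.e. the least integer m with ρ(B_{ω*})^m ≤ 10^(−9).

m = 376

ρ_J = max_k |cos(kπ/114)| = cos(π/114) = 0.9996203
root = sin(π/114) = 0.0275543  (since 1−cos² = sin²).
ω* = 2/(1 + 0.0275543) = 2/1.0275543 = 1.9463692.
and ρ(B_{ω*}) = 1.9463692 − 1 = 0.9463692.
ρ_SOR^m ≤ 10^(−9) ⇔ m ≥ 9·ln10/(−ln 0.9463692) = 20.7233/0.0551225 = 375.950; m = ⌈375.950⌉ = 376.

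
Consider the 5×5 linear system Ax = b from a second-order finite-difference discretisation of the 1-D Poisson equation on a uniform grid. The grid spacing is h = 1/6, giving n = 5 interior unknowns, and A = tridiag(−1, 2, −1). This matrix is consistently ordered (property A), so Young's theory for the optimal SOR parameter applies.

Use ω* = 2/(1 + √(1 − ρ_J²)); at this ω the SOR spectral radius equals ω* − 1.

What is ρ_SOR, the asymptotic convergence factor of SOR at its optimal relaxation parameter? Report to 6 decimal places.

With n=5, ρ(Jacobi) = cos(π/6) = 0.866025.
1 − cos²(π/6) = sin²(π/6) ⇒ √(1−ρ_J²) = sin(π/6) = 0.5000000.
Young: ω* = 2/(1+√(1−ρ_J²)) = 2/(1+0.5000000) = 2/1.5000000 = 1.333333.
[ρ_SOR] ω* − 1 = 0.333333.

ρ_SOR = 0.333333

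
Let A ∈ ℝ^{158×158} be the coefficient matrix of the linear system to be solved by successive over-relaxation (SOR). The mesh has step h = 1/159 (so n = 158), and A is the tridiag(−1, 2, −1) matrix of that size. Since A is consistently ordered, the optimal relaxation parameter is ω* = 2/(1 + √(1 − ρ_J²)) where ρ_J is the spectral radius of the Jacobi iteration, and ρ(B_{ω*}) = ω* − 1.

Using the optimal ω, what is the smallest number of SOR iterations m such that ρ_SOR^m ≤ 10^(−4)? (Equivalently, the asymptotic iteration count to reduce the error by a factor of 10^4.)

m = 234

B_J for the 158×158 system has eigenvalues cos(kπ/159); ρ_J = cos(π/159) = 0.9998048.
1 − cos²(π/159) = sin²(π/159) ⇒ √(1−ρ_J²) = sin(π/159) = 0.0197572.
Then 2/(1+√(1−ρ_J²)) = 2/(1+0.0197572); ω* = 2/1.0197572 = 1.9612512.
ρ_SOR = ω* − 1 = 1.9612512 − 1 = 0.9612512.
ρ_SOR^m ≤ 10^(−4) ⇔ m ≥ 4·ln10/(−ln 0.9612512) = 9.21034/0.0395195 = 233.058; m = ⌈233.058⌉ = 234.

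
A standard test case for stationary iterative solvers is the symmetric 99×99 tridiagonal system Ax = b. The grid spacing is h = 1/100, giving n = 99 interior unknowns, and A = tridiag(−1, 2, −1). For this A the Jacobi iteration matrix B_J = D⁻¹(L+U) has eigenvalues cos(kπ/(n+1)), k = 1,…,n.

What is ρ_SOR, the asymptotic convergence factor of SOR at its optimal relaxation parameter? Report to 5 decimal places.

ρ_SOR = 0.93909

½·tridiag(1,0,1) at n=99: λ_k = cos(kπ/100); max |λ| at k=1 ⇒ ρ_J = cos(π/100) ≈ 0.99951.
√(1 − cos²(π/100)) = sin(π/100) ≈ 0.031411.
[ω*] 2 ÷ (1 + 0.031411) = 2 ÷ 1.031411 = 1.93909.
At ω = 1.93909 every |λ(B_ω)| = ω−1, so ρ_SOR = 0.93909.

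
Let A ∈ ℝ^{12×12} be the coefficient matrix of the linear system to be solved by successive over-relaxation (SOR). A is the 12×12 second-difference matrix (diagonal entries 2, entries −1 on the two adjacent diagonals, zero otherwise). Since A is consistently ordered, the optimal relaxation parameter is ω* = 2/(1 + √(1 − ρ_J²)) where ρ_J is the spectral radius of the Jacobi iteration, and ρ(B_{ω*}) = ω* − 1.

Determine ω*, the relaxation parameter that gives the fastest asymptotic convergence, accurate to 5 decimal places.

n=12: λ(B_J) = 1 − λ(A)/2 = cos(kπ/13); k=1 gives ρ_J = 0.97094.
1 − cos²(π/13) = sin²(π/13) ⇒ √(1−ρ_J²) = sin(π/13) = 0.239316.
Young: ω* = 2/(1+√(1−ρ_J²)) = 2/(1+0.239316) = 2/1.239316 = 1.61379.
ρ_SOR = ω* − 1 = 1.61379 − 1 = 0.61379.

ω* = 1.61379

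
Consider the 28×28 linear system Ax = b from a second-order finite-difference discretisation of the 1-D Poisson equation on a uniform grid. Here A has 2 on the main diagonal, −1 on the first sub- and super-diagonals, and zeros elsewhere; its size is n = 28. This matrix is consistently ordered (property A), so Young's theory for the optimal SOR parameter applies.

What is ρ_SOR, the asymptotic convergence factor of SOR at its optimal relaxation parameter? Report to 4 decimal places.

ρ_J = max_k |cos(kπ/29)| = cos(π/29) = 0.9941
√(1−ρ_J²) simplifies to sin(π/29) = 0.10812.
ω* = 2/(1+0.10812) = 1.8049
[ρ_SOR] ω* − 1 = 0.8049.

ρ_SOR = 0.8049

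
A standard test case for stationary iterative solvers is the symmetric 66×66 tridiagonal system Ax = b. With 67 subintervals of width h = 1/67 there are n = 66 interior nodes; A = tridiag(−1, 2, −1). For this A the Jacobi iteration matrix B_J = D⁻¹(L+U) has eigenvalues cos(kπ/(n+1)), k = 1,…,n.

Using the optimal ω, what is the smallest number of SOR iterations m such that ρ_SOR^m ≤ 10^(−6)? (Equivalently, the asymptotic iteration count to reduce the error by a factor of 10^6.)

m = 148

B_J for the 66×66 system has eigenvalues cos(kπ/67); ρ_J = cos(π/67) = 0.9989009.
√(1−ρ_J²) = |sin(π/67)| = 0.0468723
Young: ω* = 2/(1+√(1−ρ_J²)) = 2/(1+0.0468723) = 2/1.0468723 = 1.9104527.
ρ(B_{ω*}) = ω*−1 = 0.9104527
Need (0.9104527)^m ≤ 10^(−6): m ≥ 6·ln10/|ln 0.9104527| = 13.8155/0.0938133 = 147.266 ⇒ m = 148.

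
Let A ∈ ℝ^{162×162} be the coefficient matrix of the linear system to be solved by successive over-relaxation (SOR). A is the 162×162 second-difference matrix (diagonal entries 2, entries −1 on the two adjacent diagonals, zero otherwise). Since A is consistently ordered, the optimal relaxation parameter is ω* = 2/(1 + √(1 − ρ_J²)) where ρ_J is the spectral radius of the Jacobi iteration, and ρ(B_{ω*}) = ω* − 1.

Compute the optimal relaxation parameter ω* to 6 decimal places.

ω* = 1.962184

ρ_J = max_k |cos(kπ/163)| = cos(π/163) = 0.999814
√(1 − cos²(π/163)) = sin(π/163) ≈ 0.0192724.
ω* = 2/(1+0.0192724) = 1.962184
ρ_SOR = ω* − 1 ≈ 0.962184.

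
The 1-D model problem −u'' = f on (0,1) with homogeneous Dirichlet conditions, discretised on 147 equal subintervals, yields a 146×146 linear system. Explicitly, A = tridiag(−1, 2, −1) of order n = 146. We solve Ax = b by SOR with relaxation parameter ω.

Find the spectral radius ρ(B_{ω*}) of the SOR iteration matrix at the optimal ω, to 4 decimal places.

ρ_SOR = 0.9582

B_J for the 146×146 system has eigenvalues cos(kπ/147); ρ_J = cos(π/147) = 0.9998.
1 − cos²(π/147) = sin²(π/147) ⇒ √(1−ρ_J²) = sin(π/147) = 0.02137.
ω* = 2/(1+0.02137) = 1.9582
ρ_SOR = ω* − 1 = 1.9582 − 1 = 0.9582.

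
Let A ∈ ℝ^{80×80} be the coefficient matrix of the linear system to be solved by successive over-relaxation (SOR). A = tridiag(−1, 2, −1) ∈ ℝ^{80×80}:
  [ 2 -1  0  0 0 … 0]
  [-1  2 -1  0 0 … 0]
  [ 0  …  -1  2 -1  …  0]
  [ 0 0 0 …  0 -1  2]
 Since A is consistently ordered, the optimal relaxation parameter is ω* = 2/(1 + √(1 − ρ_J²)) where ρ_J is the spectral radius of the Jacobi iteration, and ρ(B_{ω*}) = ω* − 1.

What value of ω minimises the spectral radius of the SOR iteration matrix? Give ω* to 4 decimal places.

ω* = 1.9253

n=80: λ(B_J) = 1 − λ(A)/2 = cos(kπ/81); k=1 gives ρ_J = 0.9992.
√(1 − cos²(π/81)) = sin(π/81) ≈ 0.03878.
[ω*] 2 ÷ (1 + 0.03878) = 2 ÷ 1.03878 = 1.9253.
ρ_SOR = ω* − 1 = 1.9253 − 1 = 0.9253.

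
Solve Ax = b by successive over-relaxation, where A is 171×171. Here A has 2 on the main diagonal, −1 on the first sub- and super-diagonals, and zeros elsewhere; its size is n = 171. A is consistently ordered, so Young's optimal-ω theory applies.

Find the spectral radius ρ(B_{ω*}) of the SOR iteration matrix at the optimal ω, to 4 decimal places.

ρ_SOR = 0.9641

spectrum of D⁻¹(L+U) = {cos(kπ/172) : 1≤k≤171}; ρ_J = cos(π/172) = 0.9998.
√(1 − cos²(π/172)) = sin(π/172) ≈ 0.01826.
ω* = 2/(1 + 0.01826) = 2/1.01826 = 1.9641.
At ω = 1.9641 every |λ(B_ω)| = ω−1, so ρ_SOR = 0.9641.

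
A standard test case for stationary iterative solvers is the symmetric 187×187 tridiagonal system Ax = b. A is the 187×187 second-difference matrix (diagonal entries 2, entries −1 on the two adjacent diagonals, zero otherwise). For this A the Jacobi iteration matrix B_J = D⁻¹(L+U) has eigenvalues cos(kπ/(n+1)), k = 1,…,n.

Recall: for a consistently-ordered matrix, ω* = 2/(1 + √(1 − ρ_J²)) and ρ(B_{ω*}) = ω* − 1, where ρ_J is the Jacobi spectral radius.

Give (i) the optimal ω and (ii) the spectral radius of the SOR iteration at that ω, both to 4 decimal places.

ω* = 1.9671, ρ_SOR = 0.9671

[ρ_J] n=187: ρ(B_J) = cos(π/(n+1)) = cos(π/188) = 0.9999.
1 − cos²(π/188) = sin²(π/188) ⇒ √(1−ρ_J²) = sin(π/188) = 0.01671.
ω* = 2/(1+0.01671) = 1.9671
At ω = 1.9671 every |λ(B_ω)| = ω−1, so ρ_SOR = 0.9671.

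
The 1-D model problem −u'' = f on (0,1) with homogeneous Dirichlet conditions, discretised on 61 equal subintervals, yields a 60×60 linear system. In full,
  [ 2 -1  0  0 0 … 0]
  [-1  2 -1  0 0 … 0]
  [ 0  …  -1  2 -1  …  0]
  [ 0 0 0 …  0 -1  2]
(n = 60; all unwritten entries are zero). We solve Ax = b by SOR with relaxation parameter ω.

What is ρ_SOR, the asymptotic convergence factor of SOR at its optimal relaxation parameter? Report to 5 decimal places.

ρ_SOR = 0.90208

½·tridiag(1,0,1) at n=60: λ_k = cos(kπ/61); max |λ| at k=1 ⇒ ρ_J = cos(π/61) ≈ 0.99867.
root = sin(π/61) = 0.051479  (since 1−cos² = sin²).
ω* = 2/(1 + 0.051479) = 2/1.051479 = 1.90208.
At ω = 1.90208 every |λ(B_ω)| = ω−1, so ρ_SOR = 0.90208.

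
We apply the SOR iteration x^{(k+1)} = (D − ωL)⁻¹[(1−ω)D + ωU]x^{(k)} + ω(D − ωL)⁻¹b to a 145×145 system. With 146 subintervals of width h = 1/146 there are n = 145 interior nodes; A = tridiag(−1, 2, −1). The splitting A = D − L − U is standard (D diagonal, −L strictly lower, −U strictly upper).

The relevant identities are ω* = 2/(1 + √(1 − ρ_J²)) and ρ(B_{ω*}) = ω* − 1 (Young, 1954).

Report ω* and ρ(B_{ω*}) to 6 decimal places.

½·tridiag(1,0,1) at n=145: λ_k = cos(kπ/146); max |λ| at k=1 ⇒ ρ_J = cos(π/146) ≈ 0.999769.
root = sin(π/146) = 0.0215161  (since 1−cos² = sin²).
Young: ω* = 2/(1+√(1−ρ_J²)) = 2/(1+0.0215161) = 2/1.0215161 = 1.957874.
ρ_SOR = ω* − 1 ≈ 0.957874.

ω* = 1.957874, ρ_SOR = 0.957874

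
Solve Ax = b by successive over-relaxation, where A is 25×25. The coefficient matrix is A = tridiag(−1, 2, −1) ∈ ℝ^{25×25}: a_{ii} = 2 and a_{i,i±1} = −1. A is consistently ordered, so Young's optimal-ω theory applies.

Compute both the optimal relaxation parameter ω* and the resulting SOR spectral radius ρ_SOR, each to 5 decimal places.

B_J for the 25×25 system has eigenvalues cos(kπ/26); ρ_J = cos(π/26) = 0.99271.
√(1−ρ_J²) simplifies to sin(π/26) = 0.120537.
Then 2/(1+√(1−ρ_J²)) = 2/(1+0.120537); ω* = 2/1.120537 = 1.78486.
Hence ρ(B_{ω*}) = 1.78486 − 1 = 0.78486.

ω* = 1.78486, ρ_SOR = 0.78486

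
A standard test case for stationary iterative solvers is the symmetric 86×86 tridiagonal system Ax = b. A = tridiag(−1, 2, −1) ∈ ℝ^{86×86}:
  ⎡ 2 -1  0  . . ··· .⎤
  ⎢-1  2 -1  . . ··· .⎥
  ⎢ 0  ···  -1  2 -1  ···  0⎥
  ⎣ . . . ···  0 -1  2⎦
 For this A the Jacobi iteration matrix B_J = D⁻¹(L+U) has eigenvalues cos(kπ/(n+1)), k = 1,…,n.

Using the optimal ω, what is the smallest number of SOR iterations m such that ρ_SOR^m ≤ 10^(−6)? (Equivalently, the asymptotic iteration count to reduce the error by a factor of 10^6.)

m = 192

n=86: λ(B_J) = 1 − λ(A)/2 = cos(kπ/87); k=1 gives ρ_J = 0.9993481.
√(1−ρ_J²) simplifies to sin(π/87) = 0.0361024.
Then 2/(1+√(1−ρ_J²)) = 2/(1+0.0361024); ω* = 2/1.0361024 = 1.9303111.
ρ_SOR = ω* − 1 ≈ 0.9303111.
6·ln10 = 13.8155; −ln(0.9303111) = 0.0722362; m = ⌈13.8155/0.0722362⌉ = ⌈191.255⌉ = 192.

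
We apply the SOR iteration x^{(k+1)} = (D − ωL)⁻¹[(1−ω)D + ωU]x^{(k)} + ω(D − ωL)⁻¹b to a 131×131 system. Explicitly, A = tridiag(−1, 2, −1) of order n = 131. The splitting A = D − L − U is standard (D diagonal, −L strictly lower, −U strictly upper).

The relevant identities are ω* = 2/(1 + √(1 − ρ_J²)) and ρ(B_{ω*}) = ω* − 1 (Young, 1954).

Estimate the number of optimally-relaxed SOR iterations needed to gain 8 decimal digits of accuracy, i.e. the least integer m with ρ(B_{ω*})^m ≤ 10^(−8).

m = 387

ρ_J = max_k |cos(kπ/132)| = cos(π/132) = 0.9997168
√(1 − cos²(π/132)) = sin(π/132) ≈ 0.0237977.
Then 2/(1+√(1−ρ_J²)) = 2/(1+0.0237977); ω* = 2/1.0237977 = 1.9535109.
ρ_SOR = ω* − 1 = 1.9535109 − 1 = 0.9535109.
For 8 digits: m = 8·ln10 / (−ln 0.9535109) = 18.4207/0.0476044 = 386.954; round up → m = 387.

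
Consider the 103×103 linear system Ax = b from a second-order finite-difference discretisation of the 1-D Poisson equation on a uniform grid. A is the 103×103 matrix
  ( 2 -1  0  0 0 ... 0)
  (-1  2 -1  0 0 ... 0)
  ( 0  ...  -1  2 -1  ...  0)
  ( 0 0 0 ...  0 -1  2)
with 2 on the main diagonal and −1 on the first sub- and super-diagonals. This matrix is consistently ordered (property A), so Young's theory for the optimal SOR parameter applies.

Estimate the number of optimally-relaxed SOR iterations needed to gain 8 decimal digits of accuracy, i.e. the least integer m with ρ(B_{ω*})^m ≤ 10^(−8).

m = 305

n=103: λ(B_J) = 1 − λ(A)/2 = cos(kπ/104); k=1 gives ρ_J = 0.9995438.
√(1−ρ_J²) simplifies to sin(π/104) = 0.0302030.
ω* = 2/(1 + 0.0302030) = 2/1.0302030 = 1.9413650.
[ρ_SOR] ω* − 1 = 0.9413650.
For 8 digits: m = 8·ln10 / (−ln 0.9413650) = 18.4207/0.0604243 = 304.856; round up → m = 305.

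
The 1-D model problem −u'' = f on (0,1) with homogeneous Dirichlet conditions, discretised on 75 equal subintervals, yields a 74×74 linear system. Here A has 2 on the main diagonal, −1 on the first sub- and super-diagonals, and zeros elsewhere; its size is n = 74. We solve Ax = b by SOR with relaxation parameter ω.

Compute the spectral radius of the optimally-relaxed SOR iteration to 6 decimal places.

ρ_SOR = 0.919615

n=74: λ(B_J) = 1 − λ(A)/2 = cos(kπ/75); k=1 gives ρ_J = 0.999123.
√(1 − cos²(π/75)) = sin(π/75) ≈ 0.0418757.
ω* = 2/(1+0.0418757) = 1.919615
Hence ρ(B_{ω*}) = 1.919615 − 1 = 0.919615.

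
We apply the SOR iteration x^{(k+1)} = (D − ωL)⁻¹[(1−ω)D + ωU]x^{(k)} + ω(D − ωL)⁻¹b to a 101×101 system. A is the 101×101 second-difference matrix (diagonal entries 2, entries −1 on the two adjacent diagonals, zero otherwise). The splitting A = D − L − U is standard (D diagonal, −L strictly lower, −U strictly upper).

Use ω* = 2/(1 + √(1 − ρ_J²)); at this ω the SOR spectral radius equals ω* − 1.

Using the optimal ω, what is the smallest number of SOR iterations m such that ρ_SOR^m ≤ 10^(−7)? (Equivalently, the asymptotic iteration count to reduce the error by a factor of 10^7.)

½·tridiag(1,0,1) at n=101: λ_k = cos(kπ/102); max |λ| at k=1 ⇒ ρ_J = cos(π/102) ≈ 0.9995257.
root = sin(π/102) = 0.0307951  (since 1−cos² = sin²).
Then 2/(1+√(1−ρ_J²)) = 2/(1+0.0307951); ω* = 2/1.0307951 = 1.9402498.
[ρ_SOR] ω* − 1 = 0.9402498.
For 7 digits: m = 7·ln10 / (−ln 0.9402498) = 16.1181/0.0616097 = 261.616; round up → m = 262.

m = 262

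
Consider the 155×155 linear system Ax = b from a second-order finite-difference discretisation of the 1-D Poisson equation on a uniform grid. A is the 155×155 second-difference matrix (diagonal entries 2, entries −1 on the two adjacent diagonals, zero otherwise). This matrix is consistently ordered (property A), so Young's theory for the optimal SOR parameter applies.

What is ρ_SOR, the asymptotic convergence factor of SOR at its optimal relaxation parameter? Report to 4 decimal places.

ρ_SOR = 0.9605

[ρ_J] n=155: ρ(B_J) = cos(π/(n+1)) = cos(π/156) = 0.9998.
√(1 − cos²(π/156)) = sin(π/156) ≈ 0.02014.
[ω*] 2 ÷ (1 + 0.02014) = 2 ÷ 1.02014 = 1.9605.
ρ_SOR = ω* − 1 = 1.9605 − 1 = 0.9605.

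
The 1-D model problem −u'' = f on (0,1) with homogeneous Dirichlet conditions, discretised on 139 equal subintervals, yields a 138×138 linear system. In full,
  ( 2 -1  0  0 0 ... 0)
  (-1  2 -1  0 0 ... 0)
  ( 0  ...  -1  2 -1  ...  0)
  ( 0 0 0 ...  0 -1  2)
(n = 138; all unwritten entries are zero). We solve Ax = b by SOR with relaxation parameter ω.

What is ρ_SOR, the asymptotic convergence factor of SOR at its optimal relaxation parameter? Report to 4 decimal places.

ρ_SOR = 0.9558

n=138: λ(B_J) = 1 − λ(A)/2 = cos(kπ/139); k=1 gives ρ_J = 0.9997.
√(1−ρ_J²) = |sin(π/139)| = 0.02260
Young: ω* = 2/(1+√(1−ρ_J²)) = 2/(1+0.02260) = 2/1.02260 = 1.9558.
[ρ_SOR] ω* − 1 = 0.9558.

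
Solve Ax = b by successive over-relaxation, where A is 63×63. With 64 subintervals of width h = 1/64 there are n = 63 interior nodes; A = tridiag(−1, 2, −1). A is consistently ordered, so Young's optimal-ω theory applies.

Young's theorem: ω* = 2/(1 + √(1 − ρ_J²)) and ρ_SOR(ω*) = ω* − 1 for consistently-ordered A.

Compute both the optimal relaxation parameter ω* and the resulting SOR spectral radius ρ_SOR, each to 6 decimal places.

ω* = 1.906455, ρ_SOR = 0.906455

½·tridiag(1,0,1) at n=63: λ_k = cos(kπ/64); max |λ| at k=1 ⇒ ρ_J = cos(π/64) ≈ 0.998795.
√(1−ρ_J²) simplifies to sin(π/64) = 0.0490677.
ω* = 2 / (1 + 0.0490677) = 2 / 1.0490677 ≈ 1.906455.
Hence ρ(B_{ω*}) = 1.906455 − 1 = 0.906455.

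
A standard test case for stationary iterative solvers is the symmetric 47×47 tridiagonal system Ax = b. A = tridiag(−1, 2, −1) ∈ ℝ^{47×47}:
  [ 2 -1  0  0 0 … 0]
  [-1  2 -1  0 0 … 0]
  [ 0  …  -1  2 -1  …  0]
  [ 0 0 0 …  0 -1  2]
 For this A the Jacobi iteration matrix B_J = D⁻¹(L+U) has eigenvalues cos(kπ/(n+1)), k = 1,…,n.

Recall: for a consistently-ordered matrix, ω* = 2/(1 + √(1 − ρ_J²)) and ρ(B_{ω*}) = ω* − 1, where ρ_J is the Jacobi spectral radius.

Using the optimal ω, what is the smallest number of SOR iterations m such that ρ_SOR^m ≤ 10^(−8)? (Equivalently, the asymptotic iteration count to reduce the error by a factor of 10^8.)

m = 141

With n=47, ρ(Jacobi) = cos(π/48) = 0.9978589.
√(1 − cos²(π/48)) = sin(π/48) ≈ 0.0654031.
[ω*] 2 ÷ (1 + 0.0654031) = 2 ÷ 1.0654031 = 1.8772237.
At ω = 1.8772237 every |λ(B_ω)| = ω−1, so ρ_SOR = 0.8772237.
For 8 digits: m = 8·ln10 / (−ln 0.8772237) = 18.4207/0.130993 = 140.624; round up → m = 141.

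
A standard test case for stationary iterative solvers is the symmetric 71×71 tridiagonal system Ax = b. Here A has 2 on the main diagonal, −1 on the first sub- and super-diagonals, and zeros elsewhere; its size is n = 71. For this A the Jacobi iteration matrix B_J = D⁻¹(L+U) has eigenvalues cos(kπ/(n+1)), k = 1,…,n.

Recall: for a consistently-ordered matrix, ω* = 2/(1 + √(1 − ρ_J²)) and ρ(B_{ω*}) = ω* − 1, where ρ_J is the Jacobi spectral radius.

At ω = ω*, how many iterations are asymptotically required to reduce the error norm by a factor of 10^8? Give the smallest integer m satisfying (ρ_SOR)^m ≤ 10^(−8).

m = 212

½·tridiag(1,0,1) at n=71: λ_k = cos(kπ/72); max |λ| at k=1 ⇒ ρ_J = cos(π/72) ≈ 0.9990482.
root = sin(π/72) = 0.0436194  (since 1−cos² = sin²).
[ω*] 2 ÷ (1 + 0.0436194) = 2 ÷ 1.0436194 = 1.9164075.
ρ_SOR = ω* − 1 ≈ 0.9164075.
(0.9164075)^m ≤ 10^{−8}  ⇒  m·ln(0.9164075) ≤ −8·ln10  ⇒  m ≥ 211.019  ⇒  m = 212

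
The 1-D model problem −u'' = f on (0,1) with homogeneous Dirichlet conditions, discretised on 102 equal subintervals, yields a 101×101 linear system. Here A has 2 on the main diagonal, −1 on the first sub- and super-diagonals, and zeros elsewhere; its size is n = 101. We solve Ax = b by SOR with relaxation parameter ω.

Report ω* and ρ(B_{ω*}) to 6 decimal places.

spectrum of D⁻¹(L+U) = {cos(kπ/102) : 1≤k≤101}; ρ_J = cos(π/102) = 0.999526.
1 − cos²(π/102) = sin²(π/102) ⇒ √(1−ρ_J²) = sin(π/102) = 0.0307951.
ω* = 2 / (1 + 0.0307951) = 2 / 1.0307951 ≈ 1.940250.
ρ_SOR = ω* − 1 ≈ 0.940250.

ω* = 1.940250, ρ_SOR = 0.940250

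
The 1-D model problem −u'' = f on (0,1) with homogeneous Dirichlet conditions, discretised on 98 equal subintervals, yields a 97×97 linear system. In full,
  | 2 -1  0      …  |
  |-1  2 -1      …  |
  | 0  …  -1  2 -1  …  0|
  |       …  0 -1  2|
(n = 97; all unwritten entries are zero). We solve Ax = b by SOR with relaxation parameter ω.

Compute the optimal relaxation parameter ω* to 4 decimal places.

ω* = 1.9379

spectrum of D⁻¹(L+U) = {cos(kπ/98) : 1≤k≤97}; ρ_J = cos(π/98) = 0.9995.
√(1−ρ_J²) simplifies to sin(π/98) = 0.03205.
So ω* = 2/1.03205 = 1.9379 (Young).
ρ_SOR = ω* − 1 ≈ 0.9379.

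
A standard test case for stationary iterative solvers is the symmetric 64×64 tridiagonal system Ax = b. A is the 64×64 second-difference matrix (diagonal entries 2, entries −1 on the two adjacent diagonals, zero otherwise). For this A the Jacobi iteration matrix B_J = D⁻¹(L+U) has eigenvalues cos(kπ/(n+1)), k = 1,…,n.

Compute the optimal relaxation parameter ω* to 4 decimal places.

ρ_J = max_k |cos(kπ/65)| = cos(π/65) = 0.9988
√(1 − cos²(π/65)) = sin(π/65) ≈ 0.04831.
[ω*] 2 ÷ (1 + 0.04831) = 2 ÷ 1.04831 = 1.9078.
Hence ρ(B_{ω*}) = 1.9078 − 1 = 0.9078.

ω* = 1.9078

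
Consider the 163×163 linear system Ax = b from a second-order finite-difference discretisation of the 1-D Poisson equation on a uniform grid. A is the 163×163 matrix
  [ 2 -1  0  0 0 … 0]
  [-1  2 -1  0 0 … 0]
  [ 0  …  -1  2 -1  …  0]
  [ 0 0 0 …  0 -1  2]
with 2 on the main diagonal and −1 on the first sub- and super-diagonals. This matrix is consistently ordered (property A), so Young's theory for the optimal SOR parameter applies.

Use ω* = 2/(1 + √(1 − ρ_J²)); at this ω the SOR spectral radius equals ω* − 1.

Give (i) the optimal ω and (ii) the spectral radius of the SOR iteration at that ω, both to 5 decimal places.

ω* = 1.96241, ρ_SOR = 0.96241

With n=163, ρ(Jacobi) = cos(π/164) = 0.99982.
root = sin(π/164) = 0.019155  (since 1−cos² = sin²).
So ω* = 2/1.019155 = 1.96241 (Young).
ρ_SOR = ω* − 1 = 1.96241 − 1 = 0.96241.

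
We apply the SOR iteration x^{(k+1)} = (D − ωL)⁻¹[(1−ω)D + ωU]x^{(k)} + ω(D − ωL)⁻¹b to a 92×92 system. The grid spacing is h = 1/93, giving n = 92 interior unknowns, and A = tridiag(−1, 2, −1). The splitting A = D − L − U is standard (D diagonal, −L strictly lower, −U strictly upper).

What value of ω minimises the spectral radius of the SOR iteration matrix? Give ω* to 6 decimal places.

n=92: λ(B_J) = 1 − λ(A)/2 = cos(kπ/93); k=1 gives ρ_J = 0.999429.
1 − cos²(π/93) = sin²(π/93) ⇒ √(1−ρ_J²) = sin(π/93) = 0.0337741.
ω* = 2/(1 + 0.0337741) = 2/1.0337741 = 1.934659.
Hence ρ(B_{ω*}) = 1.934659 − 1 = 0.934659.

ω* = 1.934659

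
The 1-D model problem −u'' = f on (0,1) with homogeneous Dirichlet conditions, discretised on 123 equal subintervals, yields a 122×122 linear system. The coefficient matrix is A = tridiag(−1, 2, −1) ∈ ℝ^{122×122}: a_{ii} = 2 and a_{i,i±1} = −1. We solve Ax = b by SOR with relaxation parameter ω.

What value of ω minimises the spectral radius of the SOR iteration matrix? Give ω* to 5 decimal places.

With n=122, ρ(Jacobi) = cos(π/123) = 0.99967.
√(1−ρ_J²) = |sin(π/123)| = 0.025539
So ω* = 2/1.025539 = 1.95019 (Young).
ρ_SOR = ω* − 1 ≈ 0.95019.

ω* = 1.95019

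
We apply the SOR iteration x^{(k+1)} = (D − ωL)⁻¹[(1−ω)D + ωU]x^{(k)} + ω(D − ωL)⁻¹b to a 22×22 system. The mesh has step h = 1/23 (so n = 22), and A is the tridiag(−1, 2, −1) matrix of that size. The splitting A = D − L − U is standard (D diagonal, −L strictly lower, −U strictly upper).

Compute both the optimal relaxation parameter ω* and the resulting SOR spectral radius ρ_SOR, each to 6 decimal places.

spectrum of D⁻¹(L+U) = {cos(kπ/23) : 1≤k≤22}; ρ_J = cos(π/23) = 0.990686.
√(1 − cos²(π/23)) = sin(π/23) ≈ 0.1361666.
So ω* = 2/1.1361666 = 1.760305 (Young).
At ω = 1.760305 every |λ(B_ω)| = ω−1, so ρ_SOR = 0.760305.

ω* = 1.760305, ρ_SOR = 0.760305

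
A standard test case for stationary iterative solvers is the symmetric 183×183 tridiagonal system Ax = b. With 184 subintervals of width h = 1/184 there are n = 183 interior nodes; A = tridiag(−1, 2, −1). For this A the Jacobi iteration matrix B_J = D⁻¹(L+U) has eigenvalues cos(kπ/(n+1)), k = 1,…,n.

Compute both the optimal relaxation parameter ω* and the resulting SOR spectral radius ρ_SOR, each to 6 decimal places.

½·tridiag(1,0,1) at n=183: λ_k = cos(kπ/184); max |λ| at k=1 ⇒ ρ_J = cos(π/184) ≈ 0.999854.
√(1−ρ_J²) simplifies to sin(π/184) = 0.0170730.
ω* = 2/(1+0.0170730) = 1.966427
ρ_SOR = ω* − 1 = 1.966427 − 1 = 0.966427.

ω* = 1.966427, ρ_SOR = 0.966427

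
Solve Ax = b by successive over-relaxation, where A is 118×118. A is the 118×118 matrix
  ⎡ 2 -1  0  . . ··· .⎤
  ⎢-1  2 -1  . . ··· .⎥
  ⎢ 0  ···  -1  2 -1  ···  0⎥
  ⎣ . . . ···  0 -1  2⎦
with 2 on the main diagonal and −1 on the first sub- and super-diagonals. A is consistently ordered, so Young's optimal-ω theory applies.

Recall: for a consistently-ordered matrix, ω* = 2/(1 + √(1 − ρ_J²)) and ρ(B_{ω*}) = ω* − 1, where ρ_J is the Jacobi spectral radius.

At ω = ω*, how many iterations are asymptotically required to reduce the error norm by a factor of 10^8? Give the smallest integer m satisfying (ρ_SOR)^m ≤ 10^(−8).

m = 349

[ρ_J] n=118: ρ(B_J) = cos(π/(n+1)) = cos(π/119) = 0.9996515.
root = sin(π/119) = 0.0263969  (since 1−cos² = sin²).
Then 2/(1+√(1−ρ_J²)) = 2/(1+0.0263969); ω* = 2/1.0263969 = 1.9485640.
and ρ(B_{ω*}) = 1.9485640 − 1 = 0.9485640.
m ≥ 8·ln10 / (−ln 0.9485640) = 348.837; smallest integer m = 349.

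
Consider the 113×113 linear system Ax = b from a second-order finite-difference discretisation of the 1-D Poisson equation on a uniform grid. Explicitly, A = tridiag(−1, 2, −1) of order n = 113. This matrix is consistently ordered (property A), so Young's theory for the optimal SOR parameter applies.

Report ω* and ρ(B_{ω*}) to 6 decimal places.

ω* = 1.946369, ρ_SOR = 0.946369

ρ_J = max_k |cos(kπ/114)| = cos(π/114) = 0.999620
√(1−ρ_J²) simplifies to sin(π/114) = 0.0275543.
ω* = 2 / (1 + 0.0275543) = 2 / 1.0275543 ≈ 1.946369.
and ρ(B_{ω*}) = 1.946369 − 1 = 0.946369.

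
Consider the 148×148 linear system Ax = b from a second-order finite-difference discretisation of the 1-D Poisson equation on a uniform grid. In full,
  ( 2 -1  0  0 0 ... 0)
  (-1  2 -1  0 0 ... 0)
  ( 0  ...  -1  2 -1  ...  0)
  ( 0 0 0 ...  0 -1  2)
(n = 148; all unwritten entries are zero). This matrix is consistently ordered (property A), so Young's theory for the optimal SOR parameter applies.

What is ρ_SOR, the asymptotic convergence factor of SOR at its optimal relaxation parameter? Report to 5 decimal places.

With n=148, ρ(Jacobi) = cos(π/149) = 0.99978.
1 − cos²(π/149) = sin²(π/149) ⇒ √(1−ρ_J²) = sin(π/149) = 0.021083.
ω* = 2/(1 + 0.021083) = 2/1.021083 = 1.95870.
At ω = 1.95870 every |λ(B_ω)| = ω−1, so ρ_SOR = 0.95870.

ρ_SOR = 0.95870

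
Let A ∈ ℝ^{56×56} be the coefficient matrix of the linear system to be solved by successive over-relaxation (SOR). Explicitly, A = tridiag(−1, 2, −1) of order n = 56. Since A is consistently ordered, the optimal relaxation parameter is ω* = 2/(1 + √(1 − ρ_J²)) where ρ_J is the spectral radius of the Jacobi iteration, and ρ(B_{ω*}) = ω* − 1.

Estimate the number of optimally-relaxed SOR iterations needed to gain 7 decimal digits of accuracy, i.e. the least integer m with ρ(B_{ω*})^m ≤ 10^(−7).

m = 147

½·tridiag(1,0,1) at n=56: λ_k = cos(kπ/57); max |λ| at k=1 ⇒ ρ_J = cos(π/57) ≈ 0.9984815.
√(1−ρ_J²) simplifies to sin(π/57) = 0.0550878.
ω* = 2/(1 + 0.0550878) = 2/1.0550878 = 1.8955768.
ρ(B_{ω*}) = ω*−1 = 0.8955768
m ≥ 7·ln10 / (−ln 0.8955768) = 146.147; smallest integer m = 147.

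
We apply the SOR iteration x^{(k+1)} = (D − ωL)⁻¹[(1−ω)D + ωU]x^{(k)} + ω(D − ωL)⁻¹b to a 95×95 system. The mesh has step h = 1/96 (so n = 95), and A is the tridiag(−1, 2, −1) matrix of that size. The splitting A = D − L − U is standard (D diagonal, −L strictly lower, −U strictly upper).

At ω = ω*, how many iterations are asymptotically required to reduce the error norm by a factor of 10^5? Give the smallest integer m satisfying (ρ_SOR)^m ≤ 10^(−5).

m = 176

n=95: λ(B_J) = 1 − λ(A)/2 = cos(kπ/96); k=1 gives ρ_J = 0.9994646.
√(1−ρ_J²) simplifies to sin(π/96) = 0.0327191.
[ω*] 2 ÷ (1 + 0.0327191) = 2 ÷ 1.0327191 = 1.9366350.
ρ_SOR = ω* − 1 ≈ 0.9366350.
(0.9366350)^m ≤ 10^{−5}  ⇒  m·ln(0.9366350) ≤ −5·ln10  ⇒  m ≥ 175.873  ⇒  m = 176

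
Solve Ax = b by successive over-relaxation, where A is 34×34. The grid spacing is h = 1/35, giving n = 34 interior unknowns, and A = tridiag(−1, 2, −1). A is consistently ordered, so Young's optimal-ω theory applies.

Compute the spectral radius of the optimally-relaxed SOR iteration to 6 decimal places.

With n=34, ρ(Jacobi) = cos(π/35) = 0.995974.
root = sin(π/35) = 0.0896393  (since 1−cos² = sin²).
ω* = 2/(1+0.0896393) = 1.835470
Hence ρ(B_{ω*}) = 1.835470 − 1 = 0.835470.

ρ_SOR = 0.835470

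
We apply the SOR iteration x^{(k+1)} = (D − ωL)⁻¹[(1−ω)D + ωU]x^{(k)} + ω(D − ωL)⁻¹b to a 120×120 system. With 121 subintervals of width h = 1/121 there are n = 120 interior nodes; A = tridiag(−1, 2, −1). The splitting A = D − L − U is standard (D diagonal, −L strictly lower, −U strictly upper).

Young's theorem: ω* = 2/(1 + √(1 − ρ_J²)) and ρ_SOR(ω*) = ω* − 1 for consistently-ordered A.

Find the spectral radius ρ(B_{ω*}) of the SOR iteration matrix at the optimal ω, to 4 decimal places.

ρ_SOR = 0.9494

B_J for the 120×120 system has eigenvalues cos(kπ/121); ρ_J = cos(π/121) = 0.9997.
√(1 − cos²(π/121)) = sin(π/121) ≈ 0.02596.
Young: ω* = 2/(1+√(1−ρ_J²)) = 2/(1+0.02596) = 2/1.02596 = 1.9494.
Hence ρ(B_{ω*}) = 1.9494 − 1 = 0.9494.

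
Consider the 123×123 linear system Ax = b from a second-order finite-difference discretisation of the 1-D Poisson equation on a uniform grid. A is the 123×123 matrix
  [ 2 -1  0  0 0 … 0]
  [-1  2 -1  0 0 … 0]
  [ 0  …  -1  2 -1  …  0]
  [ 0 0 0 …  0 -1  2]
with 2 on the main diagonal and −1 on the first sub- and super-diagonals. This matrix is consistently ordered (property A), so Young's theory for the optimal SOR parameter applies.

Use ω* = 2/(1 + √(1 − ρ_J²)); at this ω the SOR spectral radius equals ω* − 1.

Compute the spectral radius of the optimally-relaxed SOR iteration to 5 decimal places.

ρ_SOR = 0.95059

ρ_J = max_k |cos(kπ/124)| = cos(π/124) = 0.99968
√(1−ρ_J²) = |sin(π/124)| = 0.025333
ω* = 2/(1 + 0.025333) = 2/1.025333 = 1.95059.
Hence ρ(B_{ω*}) = 1.95059 − 1 = 0.95059.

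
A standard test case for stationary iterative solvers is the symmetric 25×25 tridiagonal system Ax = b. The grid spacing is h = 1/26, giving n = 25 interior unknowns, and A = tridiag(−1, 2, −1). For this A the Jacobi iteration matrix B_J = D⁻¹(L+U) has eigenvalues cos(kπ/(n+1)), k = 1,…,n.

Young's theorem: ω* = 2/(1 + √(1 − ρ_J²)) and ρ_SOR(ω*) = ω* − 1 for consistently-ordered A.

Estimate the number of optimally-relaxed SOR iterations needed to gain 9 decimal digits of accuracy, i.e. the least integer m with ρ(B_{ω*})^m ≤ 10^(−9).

m = 86

n=25: λ(B_J) = 1 − λ(A)/2 = cos(kπ/26); k=1 gives ρ_J = 0.9927089.
√(1−ρ_J²) = |sin(π/26)| = 0.1205367
So ω* = 2/1.1205367 = 1.7848590 (Young).
[ρ_SOR] ω* − 1 = 0.7848590.
Need (0.7848590)^m ≤ 10^(−9): m ≥ 9·ln10/|ln 0.7848590| = 20.7233/0.242251 = 85.545 ⇒ m = 86.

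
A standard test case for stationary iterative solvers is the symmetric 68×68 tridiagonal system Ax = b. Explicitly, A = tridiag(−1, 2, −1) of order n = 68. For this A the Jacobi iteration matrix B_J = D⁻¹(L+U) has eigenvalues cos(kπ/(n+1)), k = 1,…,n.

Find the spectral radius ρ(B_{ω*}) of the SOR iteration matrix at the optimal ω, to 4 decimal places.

ρ_SOR = 0.9129

n=68: λ(B_J) = 1 − λ(A)/2 = cos(kπ/69); k=1 gives ρ_J = 0.9990.
√(1 − cos²(π/69)) = sin(π/69) ≈ 0.04551.
ω* = 2 / (1 + 0.04551) = 2 / 1.04551 ≈ 1.9129.
[ρ_SOR] ω* − 1 = 0.9129.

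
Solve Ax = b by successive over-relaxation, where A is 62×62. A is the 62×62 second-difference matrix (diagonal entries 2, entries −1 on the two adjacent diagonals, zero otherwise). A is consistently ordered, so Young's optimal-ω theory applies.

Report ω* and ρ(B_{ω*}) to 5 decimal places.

ω* = 1.90504, ρ_SOR = 0.90504

½·tridiag(1,0,1) at n=62: λ_k = cos(kπ/63); max |λ| at k=1 ⇒ ρ_J = cos(π/63) ≈ 0.99876.
√(1−ρ_J²) simplifies to sin(π/63) = 0.049846.
ω* = 2/(1+0.049846) = 1.90504
At ω = 1.90504 every |λ(B_ω)| = ω−1, so ρ_SOR = 0.90504.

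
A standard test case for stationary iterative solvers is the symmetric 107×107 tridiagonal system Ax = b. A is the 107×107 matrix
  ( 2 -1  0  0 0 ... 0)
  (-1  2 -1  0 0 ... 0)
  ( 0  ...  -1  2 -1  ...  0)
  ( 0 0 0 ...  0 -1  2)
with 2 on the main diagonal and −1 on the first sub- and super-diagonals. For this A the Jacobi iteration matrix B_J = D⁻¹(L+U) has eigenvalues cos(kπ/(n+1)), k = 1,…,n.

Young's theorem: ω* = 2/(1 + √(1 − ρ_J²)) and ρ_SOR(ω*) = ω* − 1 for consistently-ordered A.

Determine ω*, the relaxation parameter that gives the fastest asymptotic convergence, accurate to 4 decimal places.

ω* = 1.9435

spectrum of D⁻¹(L+U) = {cos(kπ/108) : 1≤k≤107}; ρ_J = cos(π/108) = 0.9996.
1 − cos²(π/108) = sin²(π/108) ⇒ √(1−ρ_J²) = sin(π/108) = 0.02908.
ω* = 2 / (1 + 0.02908) = 2 / 1.02908 ≈ 1.9435.
and ρ(B_{ω*}) = 1.9435 − 1 = 0.9435.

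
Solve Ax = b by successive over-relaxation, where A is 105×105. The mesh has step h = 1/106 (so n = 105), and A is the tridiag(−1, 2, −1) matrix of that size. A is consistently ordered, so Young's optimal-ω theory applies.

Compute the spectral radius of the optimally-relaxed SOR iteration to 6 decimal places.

ρ_SOR = 0.942439

½·tridiag(1,0,1) at n=105: λ_k = cos(kπ/106); max |λ| at k=1 ⇒ ρ_J = cos(π/106) ≈ 0.999561.
1 − cos²(π/106) = sin²(π/106) ⇒ √(1−ρ_J²) = sin(π/106) = 0.0296333.
[ω*] 2 ÷ (1 + 0.0296333) = 2 ÷ 1.0296333 = 1.942439.
Hence ρ(B_{ω*}) = 1.942439 − 1 = 0.942439.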